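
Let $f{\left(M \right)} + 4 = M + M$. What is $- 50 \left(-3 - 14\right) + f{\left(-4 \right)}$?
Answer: $838$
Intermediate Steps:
$f{\left(M \right)} = -4 + 2 M$ ($f{\left(M \right)} = -4 + \left(M + M\right) = -4 + 2 M$)
$- 50 \left(-3 - 14\right) + f{\left(-4 \right)} = - 50 \left(-3 - 14\right) + \left(-4 + 2 \left(-4\right)\right) = \left(-50\right) \left(-17\right) - 12 = 850 - 12 = 838$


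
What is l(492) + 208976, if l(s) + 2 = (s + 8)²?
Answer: 458974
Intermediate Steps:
l(s) = -2 + (8 + s)² (l(s) = -2 + (s + 8)² = -2 + (8 + s)²)
l(492) + 208976 = (-2 + (8 + 492)²) + 208976 = (-2 + 500²) + 208976 = (-2 + 250000) + 208976 = 249998 + 208976 = 458974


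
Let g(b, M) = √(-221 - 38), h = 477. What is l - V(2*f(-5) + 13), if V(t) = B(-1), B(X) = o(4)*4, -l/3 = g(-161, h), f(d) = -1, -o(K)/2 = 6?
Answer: 48 - 3*I*√259 ≈ 48.0 - 48.28*I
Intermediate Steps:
o(K) = -12 (o(K) = -2*6 = -12)
g(b, M) = I*√259 (g(b, M) = √(-259) = I*√259)
l = -3*I*√259 ≈ -48.28*I
B(X) = -48 (B(X) = -12*4 = -48)
V(t) = -48
l - V(2*f(-5) + 13) = -3*I*√259 - 1*(-48) = -3*I*√259 + 48 = 48 - 3*I*√259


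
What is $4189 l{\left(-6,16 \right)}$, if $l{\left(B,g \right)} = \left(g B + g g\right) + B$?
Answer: $645106$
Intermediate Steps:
$l{\left(B,g \right)} = B + g^{2} + B g$ ($l{\left(B,g \right)} = \left(B g + g^{2}\right) + B = \left(g^{2} + B g\right) + B = B + g^{2} + B g$)
$4189 l{\left(-6,16 \right)} = 4189 \left(-6 + 16^{2} - 96\right) = 4189 \left(-6 + 256 - 96\right) = 4189 \cdot 154 = 645106$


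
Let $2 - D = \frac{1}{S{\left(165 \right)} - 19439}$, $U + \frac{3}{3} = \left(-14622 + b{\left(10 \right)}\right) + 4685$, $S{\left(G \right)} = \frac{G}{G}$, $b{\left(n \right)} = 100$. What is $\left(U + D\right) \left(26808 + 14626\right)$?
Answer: $- \frac{3960928123739}{9719} \approx -4.0754 \cdot 10^{8}$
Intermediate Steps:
$S{\left(G \right)} = 1$
$U = -9838$ ($U = -1 + \left(\left(-14622 + 100\right) + 4685\right) = -1 + \left(-14522 + 4685\right) = -1 - 9837 = -9838$)
$D = \frac{38877}{19438}$ ($D = 2 - \frac{1}{1 - 19439} = 2 - \frac{1}{-19438} = 2 - - \frac{1}{19438} = 2 + \frac{1}{19438} = \frac{38877}{19438} \approx 2.0$)
$\left(U + D\right) \left(26808 + 14626\right) = \left(-9838 + \frac{38877}{19438}\right) \left(26808 + 14626\right) = \left(- \frac{191192167}{19438}\right) 41434 = - \frac{3960928123739}{9719}$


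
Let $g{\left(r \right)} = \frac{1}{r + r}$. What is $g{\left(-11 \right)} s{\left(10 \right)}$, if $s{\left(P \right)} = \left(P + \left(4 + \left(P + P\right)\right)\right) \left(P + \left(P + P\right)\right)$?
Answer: $- \frac{510}{11} \approx -46.364$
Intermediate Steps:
$g{\left(r \right)} = \frac{1}{2 r}$
$s{\left(P \right)} = 3 P \left(4 + 3 P\right)$ ($s{\left(P \right)} = \left(P + \left(4 + 2 P\right)\right) \left(P + 2 P\right) = \left(4 + 3 P\right) 3 P = 3 P \left(4 + 3 P\right)$)
$g{\left(-11 \right)} s{\left(10 \right)} = \frac{1}{2 \left(-11\right)} 3 \cdot 10 \left(4 + 3 \cdot 10\right) = \frac{1}{2} \left(- \frac{1}{11}\right) 3 \cdot 10 \left(4 + 30\right) = - \frac{3 \cdot 10 \cdot 34}{22} = \left(- \frac{1}{22}\right) 1020 = - \frac{510}{11}$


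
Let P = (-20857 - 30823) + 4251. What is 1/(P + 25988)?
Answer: -1/21441 ≈ -4.6640e-5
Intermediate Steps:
P = -47429 (P = -51680 + 4251 = -47429)
1/(P + 25988) = 1/(-47429 + 25988) = 1/(-21441) = -1/21441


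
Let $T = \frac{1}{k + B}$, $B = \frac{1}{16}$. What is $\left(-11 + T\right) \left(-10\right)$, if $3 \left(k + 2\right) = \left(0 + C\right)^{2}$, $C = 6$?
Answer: $\frac{17550}{161} \approx 109.01$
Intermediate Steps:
$k = 10$ ($k = -2 + \frac{\left(0 + 6\right)^{2}}{3} = -2 + \frac{6^{2}}{3} = -2 + \frac{1}{3} \cdot 36 = -2 + 12 = 10$)
$B = \frac{1}{16} \approx 0.0625$
$T = \frac{16}{161}$ ($T = \frac{1}{10 + \frac{1}{16}} = \frac{1}{\frac{161}{16}} = \frac{16}{161} \approx 0.099379$)
$\left(-11 + T\right) \left(-10\right) = \left(-11 + \frac{16}{161}\right) \left(-10\right) = \left(- \frac{1755}{161}\right) \left(-10\right) = \frac{17550}{161}$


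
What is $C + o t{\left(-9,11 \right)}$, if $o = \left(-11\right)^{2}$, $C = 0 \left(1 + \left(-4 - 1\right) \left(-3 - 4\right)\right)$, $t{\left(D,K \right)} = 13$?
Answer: $1573$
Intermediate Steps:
$C = 0$ ($C = 0 \left(1 - -35\right) = 0 \left(1 + 35\right) = 0 \cdot 36 = 0$)
$o = 121$
$C + o t{\left(-9,11 \right)} = 0 + 121 \cdot 13 = 0 + 1573 = 1573$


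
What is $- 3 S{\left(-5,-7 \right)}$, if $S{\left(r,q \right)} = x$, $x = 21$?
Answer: $-63$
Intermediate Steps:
$S{\left(r,q \right)} = 21$
$- 3 S{\left(-5,-7 \right)} = \left(-3\right) 21 = -63$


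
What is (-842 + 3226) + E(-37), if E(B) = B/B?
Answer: 2385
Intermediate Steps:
E(B) = 1
(-842 + 3226) + E(-37) = (-842 + 3226) + 1 = 2384 + 1 = 2385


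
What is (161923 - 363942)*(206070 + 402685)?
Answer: -122980076345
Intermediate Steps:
(161923 - 363942)*(206070 + 402685) = -202019*608755 = -122980076345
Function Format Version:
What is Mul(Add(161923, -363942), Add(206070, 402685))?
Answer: -122980076345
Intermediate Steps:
Mul(Add(161923, -363942), Add(206070, 402685)) = Mul(-202019, 608755) = -122980076345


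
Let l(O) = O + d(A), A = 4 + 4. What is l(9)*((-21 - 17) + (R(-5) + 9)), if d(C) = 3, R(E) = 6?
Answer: -276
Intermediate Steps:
A = 8
l(O) = 3 + O (l(O) = O + 3 = 3 + O)
l(9)*((-21 - 17) + (R(-5) + 9)) = (3 + 9)*((-21 - 17) + (6 + 9)) = 12*(-38 + 15) = 12*(-23) = -276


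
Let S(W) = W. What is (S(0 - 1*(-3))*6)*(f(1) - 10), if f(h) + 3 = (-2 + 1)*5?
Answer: -324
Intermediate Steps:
f(h) = -8 (f(h) = -3 + (-2 + 1)*5 = -3 - 1*5 = -3 - 5 = -8)
(S(0 - 1*(-3))*6)*(f(1) - 10) = ((0 - 1*(-3))*6)*(-8 - 10) = ((0 + 3)*6)*(-18) = (3*6)*(-18) = 18*(-18) = -324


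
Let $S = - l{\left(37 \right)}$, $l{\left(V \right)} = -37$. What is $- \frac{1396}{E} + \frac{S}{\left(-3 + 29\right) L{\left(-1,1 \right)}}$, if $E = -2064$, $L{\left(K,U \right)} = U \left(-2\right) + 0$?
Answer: $- \frac{59}{1677} \approx -0.035182$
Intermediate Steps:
$L{\left(K,U \right)} = - 2 U$ ($L{\left(K,U \right)} = - 2 U + 0 = - 2 U$)
$S = 37$ ($S = \left(-1\right) \left(-37\right) = 37$)
$- \frac{1396}{E} + \frac{S}{\left(-3 + 29\right) L{\left(-1,1 \right)}} = - \frac{1396}{-2064} + \frac{37}{\left(-3 + 29\right) \left(\left(-2\right) 1\right)} = \left(-1396\right) \left(- \frac{1}{2064}\right) + \frac{37}{26 \left(-2\right)} = \frac{349}{516} + \frac{37}{-52} = \frac{349}{516} + 37 \left(- \frac{1}{52}\right) = \frac{349}{516} - \frac{37}{52} = - \frac{59}{1677}$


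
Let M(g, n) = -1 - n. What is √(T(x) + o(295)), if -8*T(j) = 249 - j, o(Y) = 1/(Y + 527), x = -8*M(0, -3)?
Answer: I*√89524842/1644 ≈ 5.7553*I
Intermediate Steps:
x = -16 (x = -8*(-1 - 1*(-3)) = -8*(-1 + 3) = -8*2 = -16)
o(Y) = 1/(527 + Y)
T(j) = -249/8 + j/8 (T(j) = -(249 - j)/8 = -249/8 + j/8)
√(T(x) + o(295)) = √((-249/8 + (⅛)*(-16)) + 1/(527 + 295)) = √((-249/8 - 2) + 1/822) = √(-265/8 + 1/822) = √(-108911/3288) = I*√89524842/1644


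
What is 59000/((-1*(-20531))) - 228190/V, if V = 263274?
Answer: 5424098555/2702639247 ≈ 2.0070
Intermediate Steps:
59000/((-1*(-20531))) - 228190/V = 59000/((-1*(-20531))) - 228190/263274 = 59000/20531 - 228190*1/263274 = 59000*(1/20531) - 114095/131637 = 59000/20531 - 114095/131637 = 5424098555/2702639247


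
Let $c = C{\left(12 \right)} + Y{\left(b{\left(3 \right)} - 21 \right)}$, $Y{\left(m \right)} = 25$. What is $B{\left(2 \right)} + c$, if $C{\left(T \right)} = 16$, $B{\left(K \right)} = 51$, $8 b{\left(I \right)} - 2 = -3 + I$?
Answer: $92$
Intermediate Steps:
$b{\left(I \right)} = - \frac{1}{8} + \frac{I}{8}$ ($b{\left(I \right)} = \frac{1}{4} + \frac{-3 + I}{8} = \frac{1}{4} + \left(- \frac{3}{8} + \frac{I}{8}\right) = - \frac{1}{8} + \frac{I}{8}$)
$c = 41$ ($c = 16 + 25 = 41$)
$B{\left(2 \right)} + c = 51 + 41 = 92$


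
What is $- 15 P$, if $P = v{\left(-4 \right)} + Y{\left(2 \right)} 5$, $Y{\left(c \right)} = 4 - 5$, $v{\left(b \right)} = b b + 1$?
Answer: $-180$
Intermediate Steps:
$v{\left(b \right)} = 1 + b^{2}$ ($v{\left(b \right)} = b^{2} + 1 = 1 + b^{2}$)
$Y{\left(c \right)} = -1$ ($Y{\left(c \right)} = 4 - 5 = -1$)
$P = 12$ ($P = \left(1 + \left(-4\right)^{2}\right) - 5 = \left(1 + 16\right) - 5 = 17 - 5 = 12$)
$- 15 P = \left(-15\right) 12 = -180$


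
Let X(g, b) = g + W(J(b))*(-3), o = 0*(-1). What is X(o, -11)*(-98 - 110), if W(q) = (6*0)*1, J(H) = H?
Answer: 0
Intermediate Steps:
o = 0
W(q) = 0 (W(q) = 0*1 = 0)
X(g, b) = g (X(g, b) = g + 0*(-3) = g + 0 = g)
X(o, -11)*(-98 - 110) = 0*(-98 - 110) = 0*(-208) = 0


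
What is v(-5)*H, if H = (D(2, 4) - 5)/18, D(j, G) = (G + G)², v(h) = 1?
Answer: 59/18 ≈ 3.2778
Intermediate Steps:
D(j, G) = 4*G² (D(j, G) = (2*G)² = 4*G²)
H = 59/18 (H = (4*4² - 5)/18 = (4*16 - 5)*(1/18) = (64 - 5)*(1/18) = 59*(1/18) = 59/18 ≈ 3.2778)
v(-5)*H = 1*(59/18) = 59/18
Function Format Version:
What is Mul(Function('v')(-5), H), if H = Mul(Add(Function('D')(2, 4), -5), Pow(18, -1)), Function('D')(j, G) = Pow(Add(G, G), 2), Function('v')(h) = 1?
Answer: Rational(59, 18) ≈ 3.2778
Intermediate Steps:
Function('D')(j, G) = Mul(4, Pow(G, 2)) (Function('D')(j, G) = Pow(Mul(2, G), 2) = Mul(4, Pow(G, 2)))
H = Rational(59, 18) (H = Mul(Add(Mul(4, Pow(4, 2)), -5), Pow(18, -1)) = Mul(Add(Mul(4, 16), -5), Rational(1, 18)) = Mul(Add(64, -5), Rational(1, 18)) = Mul(59, Rational(1, 18)) = Rational(59, 18) ≈ 3.2778)
Mul(Function('v')(-5), H) = Mul(1, Rational(59, 18)) = Rational(59, 18)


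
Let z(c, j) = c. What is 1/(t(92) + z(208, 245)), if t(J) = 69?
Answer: 1/277 ≈ 0.0036101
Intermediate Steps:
1/(t(92) + z(208, 245)) = 1/(69 + 208) = 1/277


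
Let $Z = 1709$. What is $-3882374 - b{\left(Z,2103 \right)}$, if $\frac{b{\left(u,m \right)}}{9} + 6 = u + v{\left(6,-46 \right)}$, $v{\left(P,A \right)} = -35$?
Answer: $-3897386$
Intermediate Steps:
$b{\left(u,m \right)} = -369 + 9 u$ ($b{\left(u,m \right)} = -54 + 9 \left(u - 35\right) = -54 + 9 \left(-35 + u\right) = -54 + \left(-315 + 9 u\right) = -369 + 9 u$)
$-3882374 - b{\left(Z,2103 \right)} = -3882374 - \left(-369 + 9 \cdot 1709\right) = -3882374 - \left(-369 + 15381\right) = -3882374 - 15012 = -3897386$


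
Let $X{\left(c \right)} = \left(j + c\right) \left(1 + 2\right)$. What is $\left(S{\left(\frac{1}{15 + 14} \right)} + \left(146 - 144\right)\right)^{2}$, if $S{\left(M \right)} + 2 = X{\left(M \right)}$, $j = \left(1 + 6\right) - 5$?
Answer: $\frac{31329}{841} \approx 37.252$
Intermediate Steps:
$j = 2$ ($j = 7 - 5 = 2$)
$X{\left(c \right)} = 6 + 3 c$ ($X{\left(c \right)} = \left(2 + c\right) \left(1 + 2\right) = \left(2 + c\right) 3 = 6 + 3 c$)
$S{\left(M \right)} = 4 + 3 M$ ($S{\left(M \right)} = -2 + \left(6 + 3 M\right) = 4 + 3 M$)
$\left(S{\left(\frac{1}{15 + 14} \right)} + \left(146 - 144\right)\right)^{2} = \left(\left(4 + \frac{3}{15 + 14}\right) + \left(146 - 144\right)\right)^{2} = \left(\left(4 + \frac{3}{29}\right) + \left(146 - 144\right)\right)^{2} = \left(\left(4 + 3 \cdot \frac{1}{29}\right) + 2\right)^{2} = \left(\left(4 + \frac{3}{29}\right) + 2\right)^{2} = \left(\frac{119}{29} + 2\right)^{2} = \left(\frac{177}{29}\right)^{2} = \frac{31329}{841}$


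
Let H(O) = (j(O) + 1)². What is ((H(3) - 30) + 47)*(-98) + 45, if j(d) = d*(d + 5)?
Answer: -62871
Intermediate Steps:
j(d) = d*(5 + d)
H(O) = (1 + O*(5 + O))² (H(O) = (O*(5 + O) + 1)² = (1 + O*(5 + O))²)
((H(3) - 30) + 47)*(-98) + 45 = (((1 + 3*(5 + 3))² - 30) + 47)*(-98) + 45 = (((1 + 3*8)² - 30) + 47)*(-98) + 45 = (((1 + 24)² - 30) + 47)*(-98) + 45 = ((25² - 30) + 47)*(-98) + 45 = ((625 - 30) + 47)*(-98) + 45 = (595 + 47)*(-98) + 45 = 642*(-98) + 45 = -62916 + 45 = -62871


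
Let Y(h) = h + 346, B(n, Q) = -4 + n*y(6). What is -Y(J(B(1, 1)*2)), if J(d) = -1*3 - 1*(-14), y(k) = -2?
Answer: -357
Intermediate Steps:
B(n, Q) = -4 - 2*n (B(n, Q) = -4 + n*(-2) = -4 - 2*n)
J(d) = 11 (J(d) = -3 + 14 = 11)
Y(h) = 346 + h
-Y(J(B(1, 1)*2)) = -(346 + 11) = -1*357 = -357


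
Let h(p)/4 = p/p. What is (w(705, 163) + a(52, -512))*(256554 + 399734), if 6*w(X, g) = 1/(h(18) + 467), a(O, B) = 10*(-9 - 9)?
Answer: -166919961776/1413 ≈ -1.1813e+8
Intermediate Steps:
h(p) = 4 (h(p) = 4*(p/p) = 4*1 = 4)
a(O, B) = -180 (a(O, B) = 10*(-18) = -180)
w(X, g) = 1/2826 (w(X, g) = 1/(6*(4 + 467)) = (⅙)/471 = (⅙)*(1/471) = 1/2826)
(w(705, 163) + a(52, -512))*(256554 + 399734) = (1/2826 - 180)*(256554 + 399734) = -508679/2826*656288 = -166919961776/1413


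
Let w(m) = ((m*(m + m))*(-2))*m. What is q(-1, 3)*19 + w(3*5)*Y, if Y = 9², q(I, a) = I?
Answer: -1093519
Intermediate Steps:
Y = 81
w(m) = -4*m³ (w(m) = ((m*(2*m))*(-2))*m = ((2*m²)*(-2))*m = (-4*m²)*m = -4*m³)
q(-1, 3)*19 + w(3*5)*Y = -1*19 - 4*(3*5)³*81 = -19 - 4*15³*81 = -19 - 4*3375*81 = -19 - 13500*81 = -19 - 1093500 = -1093519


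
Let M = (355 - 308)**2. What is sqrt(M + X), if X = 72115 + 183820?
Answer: 4*sqrt(16134) ≈ 508.08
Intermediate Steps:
X = 255935
M = 2209 (M = 47**2 = 2209)
sqrt(M + X) = sqrt(2209 + 255935) = sqrt(258144) = 4*sqrt(16134)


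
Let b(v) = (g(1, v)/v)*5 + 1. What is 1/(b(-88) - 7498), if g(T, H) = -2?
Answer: -44/329863 ≈ -0.00013339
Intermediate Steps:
b(v) = 1 - 10/v (b(v) = -2/v*5 + 1 = -10/v + 1 = 1 - 10/v)
1/(b(-88) - 7498) = 1/((-10 - 88)/(-88) - 7498) = 1/(-1/88*(-98) - 7498) = 1/(49/44 - 7498) = 1/(-329863/44) = -44/329863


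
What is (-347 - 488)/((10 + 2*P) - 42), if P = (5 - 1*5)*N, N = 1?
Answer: 835/32 ≈ 26.094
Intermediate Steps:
P = 0 (P = (5 - 1*5)*1 = (5 - 5)*1 = 0*1 = 0)
(-347 - 488)/((10 + 2*P) - 42) = (-347 - 488)/((10 + 2*0) - 42) = -835/((10 + 0) - 42) = -835/(10 - 42) = -835/(-32) = -835*(-1/32) = 835/32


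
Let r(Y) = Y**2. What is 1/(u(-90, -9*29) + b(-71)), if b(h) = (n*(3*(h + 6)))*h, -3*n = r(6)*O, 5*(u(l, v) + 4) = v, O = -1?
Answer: 5/830419 ≈ 6.0211e-6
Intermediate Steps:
u(l, v) = -4 + v/5
n = 12 (n = -6**2*(-1)/3 = -12*(-1) = -1/3*(-36) = 12)
b(h) = h*(216 + 36*h) (b(h) = (12*(3*(h + 6)))*h = (12*(3*(6 + h)))*h = (12*(18 + 3*h))*h = (216 + 36*h)*h = h*(216 + 36*h))
1/(u(-90, -9*29) + b(-71)) = 1/((-4 + (-9*29)/5) + 36*(-71)*(6 - 71)) = 1/((-4 + (1/5)*(-261)) + 36*(-71)*(-65)) = 1/((-4 - 261/5) + 166140) = 1/(-281/5 + 166140) = 1/(830419/5) = 5/830419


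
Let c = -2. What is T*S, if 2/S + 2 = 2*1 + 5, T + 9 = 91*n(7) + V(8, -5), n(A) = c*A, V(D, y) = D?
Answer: -510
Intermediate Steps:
n(A) = -2*A
T = -1275 (T = -9 + (91*(-2*7) + 8) = -9 + (91*(-14) + 8) = -9 + (-1274 + 8) = -9 - 1266 = -1275)
S = ⅖ (S = 2/(-2 + (2*1 + 5)) = 2/(-2 + (2 + 5)) = 2/(-2 + 7) = 2/5 = 2*(⅕) = ⅖ ≈ 0.40000)
T*S = -1275*⅖ = -510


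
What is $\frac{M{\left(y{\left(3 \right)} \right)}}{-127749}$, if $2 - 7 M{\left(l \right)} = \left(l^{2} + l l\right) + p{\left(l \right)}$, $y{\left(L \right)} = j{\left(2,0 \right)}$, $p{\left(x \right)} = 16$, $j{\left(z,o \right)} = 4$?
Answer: $\frac{46}{894243} \approx 5.144 \cdot 10^{-5}$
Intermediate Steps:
$y{\left(L \right)} = 4$
$M{\left(l \right)} = -2 - \frac{2 l^{2}}{7}$ ($M{\left(l \right)} = \frac{2}{7} - \frac{\left(l^{2} + l l\right) + 16}{7} = \frac{2}{7} - \frac{\left(l^{2} + l^{2}\right) + 16}{7} = \frac{2}{7} - \frac{2 l^{2} + 16}{7} = \frac{2}{7} - \frac{16 + 2 l^{2}}{7} = \frac{2}{7} - \left(\frac{16}{7} + \frac{2 l^{2}}{7}\right) = -2 - \frac{2 l^{2}}{7}$)
$\frac{M{\left(y{\left(3 \right)} \right)}}{-127749} = \frac{-2 - \frac{2 \cdot 4^{2}}{7}}{-127749} = \left(-2 - \frac{32}{7}\right) \left(- \frac{1}{127749}\right) = \left(- \frac{46}{7}\right) \left(- \frac{1}{127749}\right) = \frac{46}{894243}$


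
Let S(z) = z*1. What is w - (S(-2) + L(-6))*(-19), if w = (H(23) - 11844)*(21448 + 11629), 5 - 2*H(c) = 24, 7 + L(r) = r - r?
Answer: -784156781/2 ≈ -3.9208e+8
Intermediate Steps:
L(r) = -7 (L(r) = -7 + (r - r) = -7 + 0 = -7)
S(z) = z
H(c) = -19/2 (H(c) = 5/2 - 1/2*24 = 5/2 - 12 = -19/2)
w = -784156439/2 (w = (-19/2 - 11844)*(21448 + 11629) = -23707/2*33077 = -784156439/2 ≈ -3.9208e+8)
w - (S(-2) + L(-6))*(-19) = -784156439/2 - (-2 - 7)*(-19) = -784156439/2 - (-9)*(-19) = -784156439/2 - 1*171 = -784156439/2 - 171 = -784156781/2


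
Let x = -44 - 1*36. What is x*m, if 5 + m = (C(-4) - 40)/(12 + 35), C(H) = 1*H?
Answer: 22320/47 ≈ 474.89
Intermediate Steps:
C(H) = H
m = -279/47 (m = -5 + (-4 - 40)/(12 + 35) = -5 - 44/47 = -279/47 ≈ -5.9362)
x = -80 (x = -44 - 36 = -80)
x*m = -80*(-279/47) = 22320/47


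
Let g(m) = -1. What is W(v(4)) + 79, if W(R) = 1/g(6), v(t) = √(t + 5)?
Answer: 78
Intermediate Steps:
v(t) = √(5 + t)
W(R) = -1 (W(R) = 1/(-1) = -1)
W(v(4)) + 79 = -1 + 79 = 78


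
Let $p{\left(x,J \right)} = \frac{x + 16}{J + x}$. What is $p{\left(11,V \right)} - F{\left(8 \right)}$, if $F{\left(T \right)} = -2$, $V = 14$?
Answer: $\frac{77}{25} \approx 3.08$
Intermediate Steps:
$p{\left(x,J \right)} = \frac{16 + x}{J + x}$
$p{\left(11,V \right)} - F{\left(8 \right)} = \frac{16 + 11}{14 + 11} - -2 = \frac{1}{25} \cdot 27 + 2 = \frac{27}{25} + 2 = \frac{77}{25}$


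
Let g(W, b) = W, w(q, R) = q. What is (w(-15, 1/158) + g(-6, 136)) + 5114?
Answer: 5093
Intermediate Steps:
(w(-15, 1/158) + g(-6, 136)) + 5114 = (-15 - 6) + 5114 = -21 + 5114 = 5093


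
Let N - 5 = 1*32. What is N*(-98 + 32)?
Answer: -2442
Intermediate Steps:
N = 37 (N = 5 + 1*32 = 5 + 32 = 37)
N*(-98 + 32) = 37*(-98 + 32) = 37*(-66) = -2442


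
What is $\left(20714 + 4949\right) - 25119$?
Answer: $544$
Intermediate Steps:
$\left(20714 + 4949\right) - 25119 = 25663 - 25119 = 544$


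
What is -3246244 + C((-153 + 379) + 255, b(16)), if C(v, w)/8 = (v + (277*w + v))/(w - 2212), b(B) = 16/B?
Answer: -2392485132/737 ≈ -3.2462e+6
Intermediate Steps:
C(v, w) = 8*(2*v + 277*w)/(-2212 + w) (C(v, w) = 8*((v + (277*w + v))/(w - 2212)) = 8*((v + (v + 277*w))/(-2212 + w)) = 8*((2*v + 277*w)/(-2212 + w)) = 8*(2*v + 277*w)/(-2212 + w))
-3246244 + C((-153 + 379) + 255, b(16)) = -3246244 + 8*(2*((-153 + 379) + 255) + 277*(16/16))/(-2212 + 16/16) = -3246244 + 8*(2*(226 + 255) + 277*(16*(1/16)))/(-2212 + 16*(1/16)) = -3246244 + 8*(2*481 + 277*1)/(-2212 + 1) = -3246244 + 8*(962 + 277)/(-2211) = -3246244 + 8*(-1/2211)*1239 = -3246244 - 3304/737 = -2392485132/737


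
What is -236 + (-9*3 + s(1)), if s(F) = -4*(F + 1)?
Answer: -271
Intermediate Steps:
s(F) = -4 - 4*F (s(F) = -4*(1 + F) = -4 - 4*F)
-236 + (-9*3 + s(1)) = -236 + (-9*3 + (-4 - 4*1)) = -236 + (-27 + (-4 - 4)) = -236 + (-27 - 8) = -236 - 35 = -271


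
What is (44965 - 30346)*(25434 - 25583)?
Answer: -2178231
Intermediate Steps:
(44965 - 30346)*(25434 - 25583) = 14619*(-149) = -2178231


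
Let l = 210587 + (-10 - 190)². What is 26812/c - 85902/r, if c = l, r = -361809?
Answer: 3469638598/10073847987 ≈ 0.34442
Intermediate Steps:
l = 250587 (l = 210587 + (-200)² = 210587 + 40000 = 250587)
c = 250587
26812/c - 85902/r = 26812/250587 - 85902/(-361809) = 26812*(1/250587) - 85902*(-1/361809) = 26812/250587 + 28634/120603 = 3469638598/10073847987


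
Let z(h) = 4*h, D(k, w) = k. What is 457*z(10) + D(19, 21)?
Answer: 18299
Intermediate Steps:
457*z(10) + D(19, 21) = 457*(4*10) + 19 = 457*40 + 19 = 18280 + 19 = 18299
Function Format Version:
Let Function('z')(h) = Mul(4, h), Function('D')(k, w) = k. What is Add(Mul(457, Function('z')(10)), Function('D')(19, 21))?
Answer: 18299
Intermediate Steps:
Add(Mul(457, Function('z')(10)), Function('D')(19, 21)) = Add(Mul(457, Mul(4, 10)), 19) = Add(Mul(457, 40), 19) = Add(18280, 19) = 18299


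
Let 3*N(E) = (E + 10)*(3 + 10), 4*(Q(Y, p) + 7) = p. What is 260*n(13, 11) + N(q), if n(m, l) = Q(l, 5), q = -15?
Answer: -4550/3 ≈ -1516.7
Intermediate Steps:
Q(Y, p) = -7 + p/4
n(m, l) = -23/4 (n(m, l) = -7 + (¼)*5 = -7 + 5/4 = -23/4)
N(E) = 130/3 + 13*E/3 (N(E) = ((E + 10)*(3 + 10))/3 = ((10 + E)*13)/3 = (130 + 13*E)/3 = 130/3 + 13*E/3)
260*n(13, 11) + N(q) = 260*(-23/4) + (130/3 + (13/3)*(-15)) = -1495 + (130/3 - 65) = -1495 - 65/3 = -4550/3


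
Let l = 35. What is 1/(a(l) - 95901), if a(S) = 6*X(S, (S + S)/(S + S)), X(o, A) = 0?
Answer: -1/95901 ≈ -1.0427e-5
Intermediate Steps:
a(S) = 0 (a(S) = 6*0 = 0)
1/(a(l) - 95901) = 1/(0 - 95901) = 1/(-95901) = -1/95901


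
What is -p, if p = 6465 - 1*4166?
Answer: -2299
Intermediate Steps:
p = 2299 (p = 6465 - 4166 = 2299)
-p = -1*2299 = -2299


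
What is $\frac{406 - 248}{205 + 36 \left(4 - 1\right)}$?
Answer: $\frac{158}{313} \approx 0.50479$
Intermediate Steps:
$\frac{406 - 248}{205 + 36 \left(4 - 1\right)} = \frac{406 - 248}{205 + 36 \cdot 3} = \frac{406 - 248}{205 + 108} = \frac{158}{313}$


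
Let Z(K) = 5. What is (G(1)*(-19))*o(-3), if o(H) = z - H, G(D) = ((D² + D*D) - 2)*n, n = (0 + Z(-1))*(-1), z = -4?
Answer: 0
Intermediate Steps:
n = -5 (n = (0 + 5)*(-1) = 5*(-1) = -5)
G(D) = 10 - 10*D² (G(D) = ((D² + D*D) - 2)*(-5) = ((D² + D²) - 2)*(-5) = (2*D² - 2)*(-5) = (-2 + 2*D²)*(-5) = 10 - 10*D²)
o(H) = -4 - H
(G(1)*(-19))*o(-3) = ((10 - 10*1²)*(-19))*(-4 - 1*(-3)) = ((10 - 10*1)*(-19))*(-4 + 3) = ((10 - 10)*(-19))*(-1) = (0*(-19))*(-1) = 0*(-1) = 0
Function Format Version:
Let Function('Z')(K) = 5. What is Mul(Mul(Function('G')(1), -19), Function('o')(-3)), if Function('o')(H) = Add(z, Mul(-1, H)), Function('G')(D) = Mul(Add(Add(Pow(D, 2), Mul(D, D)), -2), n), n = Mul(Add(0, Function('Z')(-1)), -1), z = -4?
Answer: 0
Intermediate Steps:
n = -5 (n = Mul(Add(0, 5), -1) = Mul(5, -1) = -5)
Function('G')(D) = Add(10, Mul(-10, Pow(D, 2))) (Function('G')(D) = Mul(Add(Add(Pow(D, 2), Mul(D, D)), -2), -5) = Mul(Add(Add(Pow(D, 2), Pow(D, 2)), -2), -5) = Mul(Add(Mul(2, Pow(D, 2)), -2), -5) = Mul(Add(-2, Mul(2, Pow(D, 2))), -5) = Add(10, Mul(-10, Pow(D, 2))))
Function('o')(H) = Add(-4, Mul(-1, H))
Mul(Mul(Function('G')(1), -19), Function('o')(-3)) = Mul(Mul(Add(10, Mul(-10, Pow(1, 2))), -19), Add(-4, Mul(-1, -3))) = Mul(Mul(Add(10, Mul(-10, 1)), -19), Add(-4, 3)) = Mul(Mul(Add(10, -10), -19), -1) = Mul(Mul(0, -19), -1) = Mul(0, -1) = 0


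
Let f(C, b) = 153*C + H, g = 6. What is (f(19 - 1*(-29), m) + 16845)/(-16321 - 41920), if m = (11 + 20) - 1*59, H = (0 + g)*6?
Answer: -24225/58241 ≈ -0.41594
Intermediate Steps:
H = 36 (H = (0 + 6)*6 = 6*6 = 36)
m = -28 (m = 31 - 59 = -28)
f(C, b) = 36 + 153*C (f(C, b) = 153*C + 36 = 36 + 153*C)
(f(19 - 1*(-29), m) + 16845)/(-16321 - 41920) = ((36 + 153*(19 - 1*(-29))) + 16845)/(-16321 - 41920) = ((36 + 153*(19 + 29)) + 16845)/(-58241) = ((36 + 153*48) + 16845)*(-1/58241) = ((36 + 7344) + 16845)*(-1/58241) = (7380 + 16845)*(-1/58241) = 24225*(-1/58241) = -24225/58241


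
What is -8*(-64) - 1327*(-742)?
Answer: 985146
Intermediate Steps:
-8*(-64) - 1327*(-742) = 512 + 984634 = 985146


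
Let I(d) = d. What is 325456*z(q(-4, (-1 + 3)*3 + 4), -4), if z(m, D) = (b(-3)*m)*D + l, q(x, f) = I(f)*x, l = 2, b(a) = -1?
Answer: -51422048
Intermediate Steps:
q(x, f) = f*x
z(m, D) = 2 - D*m (z(m, D) = (-m)*D + 2 = -D*m + 2 = 2 - D*m)
325456*z(q(-4, (-1 + 3)*3 + 4), -4) = 325456*(2 - 1*(-4)*((-1 + 3)*3 + 4)*(-4)) = 325456*(2 - 1*(-4)*(2*3 + 4)*(-4)) = 325456*(2 - 1*(-4)*(6 + 4)*(-4)) = 325456*(2 - 1*(-4)*10*(-4)) = 325456*(2 - 1*(-4)*(-40)) = 325456*(2 - 160) = 325456*(-158) = -51422048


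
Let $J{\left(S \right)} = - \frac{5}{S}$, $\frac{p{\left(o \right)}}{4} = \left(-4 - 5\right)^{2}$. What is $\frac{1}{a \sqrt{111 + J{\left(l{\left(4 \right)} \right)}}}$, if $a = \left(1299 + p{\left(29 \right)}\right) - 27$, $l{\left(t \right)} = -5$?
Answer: $\frac{\sqrt{7}}{44688} \approx 5.9205 \cdot 10^{-5}$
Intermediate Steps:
$p{\left(o \right)} = 324$ ($p{\left(o \right)} = 4 \left(-4 - 5\right)^{2} = 4 \left(-9\right)^{2} = 4 \cdot 81 = 324$)
$a = 1596$ ($a = \left(1299 + 324\right) - 27 = 1623 - 27 = 1596$)
$\frac{1}{a \sqrt{111 + J{\left(l{\left(4 \right)} \right)}}} = \frac{1}{1596 \sqrt{111 - \frac{5}{-5}}} = \frac{1}{1596 \sqrt{111 - -1}} = \frac{1}{1596 \sqrt{111 + 1}} = \frac{1}{1596 \sqrt{112}} = \frac{1}{1596 \cdot 4 \sqrt{7}} = \frac{1}{6384 \sqrt{7}} = \frac{\sqrt{7}}{44688}$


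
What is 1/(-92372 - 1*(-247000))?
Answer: 1/154628 ≈ 6.4671e-6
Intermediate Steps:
1/(-92372 - 1*(-247000)) = 1/(-92372 + 247000) = 1/154628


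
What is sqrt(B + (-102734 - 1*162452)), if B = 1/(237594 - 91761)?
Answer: I*sqrt(5639780641522521)/145833 ≈ 514.96*I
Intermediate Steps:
B = 1/145833 ≈ 6.8572e-6
sqrt(B + (-102734 - 1*162452)) = sqrt(1/145833 + (-102734 - 1*162452)) = sqrt(1/145833 + (-102734 - 162452)) = sqrt(1/145833 - 265186) = sqrt(-38672869937/145833) = I*sqrt(5639780641522521)/145833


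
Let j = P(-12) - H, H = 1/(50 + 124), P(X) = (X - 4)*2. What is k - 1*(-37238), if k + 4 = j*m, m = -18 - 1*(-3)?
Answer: 2187417/58 ≈ 37714.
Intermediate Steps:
m = -15 (m = -18 + 3 = -15)
P(X) = -8 + 2*X (P(X) = (-4 + X)*2 = -8 + 2*X)
H = 1/174 ≈ 0.0057471
j = -5569/174 (j = (-8 + 2*(-12)) - 1*1/174 = (-8 - 24) - 1/174 = -32 - 1/174 = -5569/174 ≈ -32.006)
k = 27613/58 (k = -4 - 5569/174*(-15) = -4 + 27845/58 = 27613/58 ≈ 476.09)
k - 1*(-37238) = 27613/58 - 1*(-37238) = 27613/58 + 37238 = 2187417/58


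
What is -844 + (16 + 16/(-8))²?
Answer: -648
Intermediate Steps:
-844 + (16 + 16/(-8))² = -844 + (16 + 16*(-⅛))² = -844 + (16 - 2)² = -844 + 14² = -844 + 196 = -648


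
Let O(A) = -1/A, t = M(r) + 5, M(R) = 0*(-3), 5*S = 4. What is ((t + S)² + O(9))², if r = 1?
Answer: 56911936/50625 ≈ 1124.2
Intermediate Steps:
S = ⅘ (S = (⅕)*4 = ⅘ ≈ 0.80000)
M(R) = 0
t = 5 (t = 0 + 5 = 5)
((t + S)² + O(9))² = ((5 + ⅘)² - 1/9)² = ((29/5)² - 1*⅑)² = (841/25 - ⅑)² = (7544/225)² = 56911936/50625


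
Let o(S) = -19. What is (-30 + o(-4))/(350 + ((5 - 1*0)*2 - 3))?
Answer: -7/51 ≈ -0.13725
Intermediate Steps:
(-30 + o(-4))/(350 + ((5 - 1*0)*2 - 3)) = (-30 - 19)/(350 + ((5 - 1*0)*2 - 3)) = -49/(350 + ((5 + 0)*2 - 3)) = -49/(350 + (5*2 - 3)) = -49/(350 + (10 - 3)) = -49/(350 + 7) = -49/357 = -49*1/357 = -7/51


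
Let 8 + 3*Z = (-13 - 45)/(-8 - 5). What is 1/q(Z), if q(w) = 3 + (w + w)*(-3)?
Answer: 13/131 ≈ 0.099237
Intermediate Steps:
Z = -46/39 (Z = -8/3 + ((-13 - 45)/(-8 - 5))/3 = -8/3 + (-58/(-13))/3 = -8/3 + (-58*(-1/13))/3 = -8/3 + (1/3)*(58/13) = -8/3 + 58/39 = -46/39 ≈ -1.1795)
q(w) = 3 - 6*w (q(w) = 3 + (2*w)*(-3) = 3 - 6*w)
1/q(Z) = 1/(3 - 6*(-46/39)) = 1/(3 + 92/13) = 1/(131/13) = 13/131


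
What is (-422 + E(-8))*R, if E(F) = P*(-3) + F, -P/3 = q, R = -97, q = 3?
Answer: 39091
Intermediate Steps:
P = -9 (P = -3*3 = -9)
E(F) = 27 + F (E(F) = -9*(-3) + F = 27 + F)
(-422 + E(-8))*R = (-422 + (27 - 8))*(-97) = (-422 + 19)*(-97) = -403*(-97) = 39091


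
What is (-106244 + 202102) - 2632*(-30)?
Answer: 174818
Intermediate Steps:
(-106244 + 202102) - 2632*(-30) = 95858 - 329*(-240) = 95858 + 78960 = 174818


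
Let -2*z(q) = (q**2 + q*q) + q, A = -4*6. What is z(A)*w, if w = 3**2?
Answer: -5076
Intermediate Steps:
w = 9
A = -24
z(q) = -q**2 - q/2 (z(q) = -((q**2 + q*q) + q)/2 = -((q**2 + q**2) + q)/2 = -(2*q**2 + q)/2 = -(q + 2*q**2)/2 = -q**2 - q/2)
z(A)*w = -1*(-24)*(1/2 - 24)*9 = -1*(-24)*(-47/2)*9 = -564*9 = -5076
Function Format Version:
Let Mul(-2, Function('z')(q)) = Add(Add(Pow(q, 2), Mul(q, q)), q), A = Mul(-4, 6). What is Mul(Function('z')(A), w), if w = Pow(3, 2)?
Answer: -5076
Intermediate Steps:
w = 9
A = -24
Function('z')(q) = Add(Mul(-1, Pow(q, 2)), Mul(Rational(-1, 2), q)) (Function('z')(q) = Mul(Rational(-1, 2), Add(Add(Pow(q, 2), Mul(q, q)), q)) = Mul(Rational(-1, 2), Add(Add(Pow(q, 2), Pow(q, 2)), q)) = Mul(Rational(-1, 2), Add(Mul(2, Pow(q, 2)), q)) = Mul(Rational(-1, 2), Add(q, Mul(2, Pow(q, 2)))) = Add(Mul(-1, Pow(q, 2)), Mul(Rational(-1, 2), q)))
Mul(Function('z')(A), w) = Mul(Mul(-1, -24, Add(Rational(1, 2), -24)), 9) = Mul(Mul(-1, -24, Rational(-47, 2)), 9) = Mul(-564, 9) = -5076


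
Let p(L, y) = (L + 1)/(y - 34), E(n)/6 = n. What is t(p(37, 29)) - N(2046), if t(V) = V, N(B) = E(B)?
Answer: -61418/5 ≈ -12284.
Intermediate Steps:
E(n) = 6*n
p(L, y) = (1 + L)/(-34 + y)
N(B) = 6*B
t(p(37, 29)) - N(2046) = (1 + 37)/(-34 + 29) - 6*2046 = 38/(-5) - 1*12276 = -⅕*38 - 12276 = -38/5 - 12276 = -61418/5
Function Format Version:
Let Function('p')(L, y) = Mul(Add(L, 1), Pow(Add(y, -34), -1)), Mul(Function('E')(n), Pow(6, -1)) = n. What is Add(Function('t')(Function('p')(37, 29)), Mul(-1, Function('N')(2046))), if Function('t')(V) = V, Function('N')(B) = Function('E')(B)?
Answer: Rational(-61418, 5) ≈ -12284.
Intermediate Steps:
Function('E')(n) = Mul(6, n)
Function('p')(L, y) = Mul(Pow(Add(-34, y), -1), Add(1, L)) (Function('p')(L, y) = Mul(Add(1, L), Pow(Add(-34, y), -1)) = Mul(Pow(Add(-34, y), -1), Add(1, L)))
Function('N')(B) = Mul(6, B)
Add(Function('t')(Function('p')(37, 29)), Mul(-1, Function('N')(2046))) = Add(Mul(Pow(Add(-34, 29), -1), Add(1, 37)), Mul(-1, Mul(6, 2046))) = Add(Mul(Pow(-5, -1), 38), Mul(-1, 12276)) = Add(Mul(Rational(-1, 5), 38), -12276) = Add(Rational(-38, 5), -12276) = Rational(-61418, 5)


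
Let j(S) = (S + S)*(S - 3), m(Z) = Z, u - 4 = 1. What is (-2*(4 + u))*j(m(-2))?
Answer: -360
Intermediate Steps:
u = 5 (u = 4 + 1 = 5)
j(S) = 2*S*(-3 + S) (j(S) = (2*S)*(-3 + S) = 2*S*(-3 + S))
(-2*(4 + u))*j(m(-2)) = (-2*(4 + 5))*(2*(-2)*(-3 - 2)) = (-2*9)*(2*(-2)*(-5)) = -18*20 = -360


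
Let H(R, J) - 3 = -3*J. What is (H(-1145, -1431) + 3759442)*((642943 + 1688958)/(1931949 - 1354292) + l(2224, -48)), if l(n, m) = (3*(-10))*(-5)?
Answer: 334899104685838/577657 ≈ 5.7975e+8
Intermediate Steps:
l(n, m) = 150 (l(n, m) = -30*(-5) = 150)
H(R, J) = 3 - 3*J
(H(-1145, -1431) + 3759442)*((642943 + 1688958)/(1931949 - 1354292) + l(2224, -48)) = ((3 - 3*(-1431)) + 3759442)*((642943 + 1688958)/(1931949 - 1354292) + 150) = ((3 + 4293) + 3759442)*(2331901/577657 + 150) = (4296 + 3759442)*(2331901*(1/577657) + 150) = 3763738*(2331901/577657 + 150) = 3763738*(88980451/577657) = 334899104685838/577657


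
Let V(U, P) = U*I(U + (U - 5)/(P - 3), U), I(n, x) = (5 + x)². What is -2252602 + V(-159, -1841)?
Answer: -6023446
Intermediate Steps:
V(U, P) = U*(5 + U)²
-2252602 + V(-159, -1841) = -2252602 - 159*(5 - 159)² = -2252602 - 159*(-154)² = -2252602 - 159*23716 = -2252602 - 3770844 = -6023446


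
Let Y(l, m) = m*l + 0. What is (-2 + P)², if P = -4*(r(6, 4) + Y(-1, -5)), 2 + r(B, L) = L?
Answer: 900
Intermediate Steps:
r(B, L) = -2 + L
Y(l, m) = l*m (Y(l, m) = l*m + 0 = l*m)
P = -28 (P = -4*((-2 + 4) - 1*(-5)) = -4*(2 + 5) = -4*7 = -28)
(-2 + P)² = (-2 - 28)² = (-30)² = 900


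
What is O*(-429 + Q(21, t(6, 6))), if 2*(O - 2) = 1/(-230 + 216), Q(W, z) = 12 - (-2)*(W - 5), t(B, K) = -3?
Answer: -3025/4 ≈ -756.25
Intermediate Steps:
Q(W, z) = 2 + 2*W (Q(W, z) = 12 - (-2)*(-5 + W) = 12 - (10 - 2*W) = 12 + (-10 + 2*W) = 2 + 2*W)
O = 55/28 (O = 2 + 1/(2*(-230 + 216)) = 2 + (½)/(-14) = 2 + (½)*(-1/14) = 2 - 1/28 = 55/28 ≈ 1.9643)
O*(-429 + Q(21, t(6, 6))) = 55*(-429 + (2 + 2*21))/28 = 55*(-429 + (2 + 42))/28 = 55*(-429 + 44)/28 = (55/28)*(-385) = -3025/4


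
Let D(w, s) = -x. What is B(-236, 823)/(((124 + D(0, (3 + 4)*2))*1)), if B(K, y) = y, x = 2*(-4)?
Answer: 823/132 ≈ 6.2348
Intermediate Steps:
x = -8
D(w, s) = 8 (D(w, s) = -1*(-8) = 8)
B(-236, 823)/(((124 + D(0, (3 + 4)*2))*1)) = 823/(((124 + 8)*1)) = 823/((132*1)) = 823/132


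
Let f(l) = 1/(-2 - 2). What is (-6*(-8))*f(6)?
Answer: -12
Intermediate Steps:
f(l) = -1/4 (f(l) = 1/(-4) = -1/4)
(-6*(-8))*f(6) = -6*(-8)*(-1/4) = 48*(-1/4) = -12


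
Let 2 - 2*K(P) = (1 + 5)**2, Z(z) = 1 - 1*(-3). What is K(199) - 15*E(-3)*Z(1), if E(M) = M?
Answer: 163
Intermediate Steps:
Z(z) = 4 (Z(z) = 1 + 3 = 4)
K(P) = -17 (K(P) = 1 - (1 + 5)**2/2 = 1 - 1/2*6**2 = 1 - 1/2*36 = 1 - 18 = -17)
K(199) - 15*E(-3)*Z(1) = -17 - 15*(-3)*4 = -17 - (-45)*4 = -17 - 1*(-180) = -17 + 180 = 163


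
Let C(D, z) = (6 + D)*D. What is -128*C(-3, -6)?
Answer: 1152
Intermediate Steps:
C(D, z) = D*(6 + D)
-128*C(-3, -6) = -(-384)*(6 - 3) = -(-384)*3 = -128*(-9) = 1152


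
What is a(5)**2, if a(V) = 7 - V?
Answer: 4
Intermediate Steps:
a(5)**2 = (7 - 1*5)**2 = (7 - 5)**2 = 2**2 = 4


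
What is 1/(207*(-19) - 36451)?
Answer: -1/40384 ≈ -2.4762e-5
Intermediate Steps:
1/(207*(-19) - 36451) = 1/(-3933 - 36451) = 1/(-40384) = -1/40384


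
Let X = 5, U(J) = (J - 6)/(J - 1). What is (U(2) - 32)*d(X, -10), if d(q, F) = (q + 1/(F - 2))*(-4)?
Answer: 708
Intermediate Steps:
U(J) = (-6 + J)/(-1 + J)
d(q, F) = -4*q - 4/(-2 + F) (d(q, F) = (q + 1/(-2 + F))*(-4) = -4*q - 4/(-2 + F))
(U(2) - 32)*d(X, -10) = ((-6 + 2)/(-1 + 2) - 32)*(4*(-1 + 2*5 - 1*(-10)*5)/(-2 - 10)) = (-4/1 - 32)*(4*(-1 + 10 + 50)/(-12)) = (1*(-4) - 32)*(4*(-1/12)*59) = (-4 - 32)*(-59/3) = -36*(-59/3) = 708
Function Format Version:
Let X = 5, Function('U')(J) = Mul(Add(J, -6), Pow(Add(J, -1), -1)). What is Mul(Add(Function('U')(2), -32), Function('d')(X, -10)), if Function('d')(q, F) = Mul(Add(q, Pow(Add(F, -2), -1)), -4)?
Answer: 708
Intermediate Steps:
Function('U')(J) = Mul(Pow(Add(-1, J), -1), Add(-6, J)) (Function('U')(J) = Mul(Add(-6, J), Pow(Add(-1, J), -1)) = Mul(Pow(Add(-1, J), -1), Add(-6, J)))
Function('d')(q, F) = Add(Mul(-4, q), Mul(-4, Pow(Add(-2, F), -1))) (Function('d')(q, F) = Mul(Add(q, Pow(Add(-2, F), -1)), -4) = Add(Mul(-4, q), Mul(-4, Pow(Add(-2, F), -1))))
Mul(Add(Function('U')(2), -32), Function('d')(X, -10)) = Mul(Add(Mul(Pow(Add(-1, 2), -1), Add(-6, 2)), -32), Mul(4, Pow(Add(-2, -10), -1), Add(-1, Mul(2, 5), Mul(-1, -10, 5)))) = Mul(Add(Mul(Pow(1, -1), -4), -32), Mul(4, Pow(-12, -1), Add(-1, 10, 50))) = Mul(Add(Mul(1, -4), -32), Mul(4, Rational(-1, 12), 59)) = Mul(Add(-4, -32), Rational(-59, 3)) = Mul(-36, Rational(-59, 3)) = 708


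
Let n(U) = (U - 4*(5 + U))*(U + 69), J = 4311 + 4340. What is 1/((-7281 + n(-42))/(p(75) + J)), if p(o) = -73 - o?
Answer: -8503/4419 ≈ -1.9242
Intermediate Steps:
J = 8651
n(U) = (-20 - 3*U)*(69 + U) (n(U) = (U + (-20 - 4*U))*(69 + U) = (-20 - 3*U)*(69 + U))
1/((-7281 + n(-42))/(p(75) + J)) = 1/((-7281 + (-1380 - 227*(-42) - 3*(-42)²))/((-73 - 1*75) + 8651)) = 1/((-7281 + (-1380 + 9534 - 3*1764))/((-73 - 75) + 8651)) = 1/((-7281 + (-1380 + 9534 - 5292))/(-148 + 8651)) = 1/((-7281 + 2862)/8503) = 1/(-4419*1/8503) = 1/(-4419/8503) = -8503/4419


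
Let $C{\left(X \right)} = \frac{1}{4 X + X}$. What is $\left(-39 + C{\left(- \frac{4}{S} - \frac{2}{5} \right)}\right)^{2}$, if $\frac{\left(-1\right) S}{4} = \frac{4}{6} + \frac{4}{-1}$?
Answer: $\frac{75625}{49} \approx 1543.4$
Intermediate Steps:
$S = \frac{40}{3}$ ($S = - 4 \left(\frac{4}{6} + \frac{4}{-1}\right) = - 4 \left(4 \cdot \frac{1}{6} + 4 \left(-1\right)\right) = - 4 \left(\frac{2}{3} - 4\right) = \left(-4\right) \left(- \frac{10}{3}\right) = \frac{40}{3} \approx 13.333$)
$C{\left(X \right)} = \frac{1}{5 X}$
$\left(-39 + C{\left(- \frac{4}{S} - \frac{2}{5} \right)}\right)^{2} = \left(-39 + \frac{1}{5 \left(- \frac{4}{\frac{40}{3}} - \frac{2}{5}\right)}\right)^{2} = \left(-39 + \frac{1}{5 \left(\left(-4\right) \frac{3}{40} - \frac{2}{5}\right)}\right)^{2} = \left(-39 + \frac{1}{5 \left(- \frac{3}{10} - \frac{2}{5}\right)}\right)^{2} = \left(-39 + \frac{1}{5 \left(- \frac{7}{10}\right)}\right)^{2} = \left(-39 + \frac{1}{5} \left(- \frac{10}{7}\right)\right)^{2} = \left(-39 - \frac{2}{7}\right)^{2} = \left(- \frac{275}{7}\right)^{2} = \frac{75625}{49}$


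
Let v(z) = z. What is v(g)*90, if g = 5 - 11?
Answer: -540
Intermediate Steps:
g = -6
v(g)*90 = -6*90 = -540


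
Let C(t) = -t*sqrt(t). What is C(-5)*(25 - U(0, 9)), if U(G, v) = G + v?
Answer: 80*I*sqrt(5) ≈ 178.89*I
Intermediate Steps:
C(t) = -t**(3/2)
C(-5)*(25 - U(0, 9)) = (-(-5)**(3/2))*(25 - (0 + 9)) = (-(-5)*I*sqrt(5))*(25 - 1*9) = (5*I*sqrt(5))*(25 - 9) = (5*I*sqrt(5))*16 = 80*I*sqrt(5)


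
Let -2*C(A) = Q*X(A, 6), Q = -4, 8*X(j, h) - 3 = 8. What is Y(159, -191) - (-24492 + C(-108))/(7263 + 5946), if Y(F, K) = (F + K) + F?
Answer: 6808129/52836 ≈ 128.85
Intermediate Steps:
X(j, h) = 11/8 (X(j, h) = 3/8 + (⅛)*8 = 3/8 + 1 = 11/8)
C(A) = 11/4 (C(A) = -(-2)*11/8 = -½*(-11/2) = 11/4)
Y(F, K) = K + 2*F
Y(159, -191) - (-24492 + C(-108))/(7263 + 5946) = (-191 + 2*159) - (-24492 + 11/4)/(7263 + 5946) = (-191 + 318) - (-97957)/(4*13209) = 127 - (-97957)/(4*13209) = 127 - 1*(-97957/52836) = 127 + 97957/52836 = 6808129/52836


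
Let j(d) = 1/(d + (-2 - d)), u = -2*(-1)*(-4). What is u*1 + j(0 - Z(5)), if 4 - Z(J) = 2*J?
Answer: -17/2 ≈ -8.5000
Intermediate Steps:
Z(J) = 4 - 2*J
u = -8 (u = 2*(-4) = -8)
j(d) = -½ (j(d) = 1/(-2) = -½)
u*1 + j(0 - Z(5)) = -8*1 - ½ = -8 - ½ = -17/2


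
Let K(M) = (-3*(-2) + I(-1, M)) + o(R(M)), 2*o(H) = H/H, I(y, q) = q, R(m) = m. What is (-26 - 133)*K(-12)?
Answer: 1749/2 ≈ 874.50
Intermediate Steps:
o(H) = ½ (o(H) = (H/H)/2 = (½)*1 = ½)
K(M) = 13/2 + M (K(M) = (-3*(-2) + M) + ½ = (6 + M) + ½ = 13/2 + M)
(-26 - 133)*K(-12) = (-26 - 133)*(13/2 - 12) = -159*(-11/2) = 1749/2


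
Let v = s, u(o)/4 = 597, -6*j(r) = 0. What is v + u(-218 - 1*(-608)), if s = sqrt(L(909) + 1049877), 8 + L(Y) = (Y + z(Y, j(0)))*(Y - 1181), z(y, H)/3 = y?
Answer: 2388 + sqrt(60877) ≈ 2634.7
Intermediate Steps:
j(r) = 0 (j(r) = -1/6*0 = 0)
u(o) = 2388 (u(o) = 4*597 = 2388)
z(y, H) = 3*y
L(Y) = -8 + 4*Y*(-1181 + Y) (L(Y) = -8 + (Y + 3*Y)*(Y - 1181) = -8 + (4*Y)*(-1181 + Y) = -8 + 4*Y*(-1181 + Y))
s = sqrt(60877) (s = sqrt((-8 - 4724*909 + 4*909**2) + 1049877) = sqrt((-8 - 4294116 + 4*826281) + 1049877) = sqrt((-8 - 4294116 + 3305124) + 1049877) = sqrt(-989000 + 1049877) = sqrt(60877) ≈ 246.73)
v = sqrt(60877) ≈ 246.73
v + u(-218 - 1*(-608)) = sqrt(60877) + 2388 = 2388 + sqrt(60877)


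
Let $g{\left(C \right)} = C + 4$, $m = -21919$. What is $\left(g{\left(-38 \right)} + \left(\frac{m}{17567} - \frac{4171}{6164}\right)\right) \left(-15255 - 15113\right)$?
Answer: $\frac{29532897195880}{27070747} \approx 1.091 \cdot 10^{6}$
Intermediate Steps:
$g{\left(C \right)} = 4 + C$
$\left(g{\left(-38 \right)} + \left(\frac{m}{17567} - \frac{4171}{6164}\right)\right) \left(-15255 - 15113\right) = \left(\left(4 - 38\right) - \left(\frac{4171}{6164} + \frac{21919}{17567}\right)\right) \left(-15255 - 15113\right) = \left(-34 - \frac{208380673}{108282988}\right) \left(-30368\right) = \left(- \frac{3890002265}{108282988}\right) \left(-30368\right) = \frac{29532897195880}{27070747}$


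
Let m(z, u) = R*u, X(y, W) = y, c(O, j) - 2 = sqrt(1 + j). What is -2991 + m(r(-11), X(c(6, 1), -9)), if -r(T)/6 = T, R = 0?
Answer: -2991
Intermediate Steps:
r(T) = -6*T
c(O, j) = 2 + sqrt(1 + j)
m(z, u) = 0 (m(z, u) = 0*u = 0)
-2991 + m(r(-11), X(c(6, 1), -9)) = -2991 + 0 = -2991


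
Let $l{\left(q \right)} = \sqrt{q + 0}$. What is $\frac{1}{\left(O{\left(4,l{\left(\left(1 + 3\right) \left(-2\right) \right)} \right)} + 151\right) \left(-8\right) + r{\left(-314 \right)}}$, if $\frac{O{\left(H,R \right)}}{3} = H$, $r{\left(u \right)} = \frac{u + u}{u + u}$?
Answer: $- \frac{1}{1303} \approx -0.00076746$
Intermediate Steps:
$l{\left(q \right)} = \sqrt{q}$
$r{\left(u \right)} = 1$ ($r{\left(u \right)} = \frac{2 u}{2 u} = 2 u \frac{1}{2 u} = 1$)
$O{\left(H,R \right)} = 3 H$
$\frac{1}{\left(O{\left(4,l{\left(\left(1 + 3\right) \left(-2\right) \right)} \right)} + 151\right) \left(-8\right) + r{\left(-314 \right)}} = \frac{1}{\left(3 \cdot 4 + 151\right) \left(-8\right) + 1} = \frac{1}{\left(12 + 151\right) \left(-8\right) + 1} = \frac{1}{163 \left(-8\right) + 1} = \frac{1}{-1304 + 1} = \frac{1}{-1303} = - \frac{1}{1303}$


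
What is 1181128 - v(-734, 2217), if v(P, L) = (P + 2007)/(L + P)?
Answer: 1751611551/1483 ≈ 1.1811e+6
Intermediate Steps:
v(P, L) = (2007 + P)/(L + P)
1181128 - v(-734, 2217) = 1181128 - (2007 - 734)/(2217 - 734) = 1181128 - 1273/1483 = 1751611551/1483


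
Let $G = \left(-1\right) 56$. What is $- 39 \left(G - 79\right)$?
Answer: $5265$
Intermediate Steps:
$G = -56$
$- 39 \left(G - 79\right) = - 39 \left(-56 - 79\right) = \left(-39\right) \left(-135\right) = 5265$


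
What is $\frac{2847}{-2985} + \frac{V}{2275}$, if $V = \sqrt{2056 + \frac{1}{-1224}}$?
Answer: $- \frac{949}{995} + \frac{\sqrt{85562462}}{464100} \approx -0.93384$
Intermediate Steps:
$V = \frac{\sqrt{85562462}}{204}$ ($V = \sqrt{2056 - \frac{1}{1224}} = \sqrt{\frac{2516543}{1224}} = \frac{\sqrt{85562462}}{204} \approx 45.343$)
$\frac{2847}{-2985} + \frac{V}{2275} = \frac{2847}{-2985} + \frac{\frac{1}{204} \sqrt{85562462}}{2275} = 2847 \left(- \frac{1}{2985}\right) + \frac{\sqrt{85562462}}{204} \cdot \frac{1}{2275} = - \frac{949}{995} + \frac{\sqrt{85562462}}{464100}$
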